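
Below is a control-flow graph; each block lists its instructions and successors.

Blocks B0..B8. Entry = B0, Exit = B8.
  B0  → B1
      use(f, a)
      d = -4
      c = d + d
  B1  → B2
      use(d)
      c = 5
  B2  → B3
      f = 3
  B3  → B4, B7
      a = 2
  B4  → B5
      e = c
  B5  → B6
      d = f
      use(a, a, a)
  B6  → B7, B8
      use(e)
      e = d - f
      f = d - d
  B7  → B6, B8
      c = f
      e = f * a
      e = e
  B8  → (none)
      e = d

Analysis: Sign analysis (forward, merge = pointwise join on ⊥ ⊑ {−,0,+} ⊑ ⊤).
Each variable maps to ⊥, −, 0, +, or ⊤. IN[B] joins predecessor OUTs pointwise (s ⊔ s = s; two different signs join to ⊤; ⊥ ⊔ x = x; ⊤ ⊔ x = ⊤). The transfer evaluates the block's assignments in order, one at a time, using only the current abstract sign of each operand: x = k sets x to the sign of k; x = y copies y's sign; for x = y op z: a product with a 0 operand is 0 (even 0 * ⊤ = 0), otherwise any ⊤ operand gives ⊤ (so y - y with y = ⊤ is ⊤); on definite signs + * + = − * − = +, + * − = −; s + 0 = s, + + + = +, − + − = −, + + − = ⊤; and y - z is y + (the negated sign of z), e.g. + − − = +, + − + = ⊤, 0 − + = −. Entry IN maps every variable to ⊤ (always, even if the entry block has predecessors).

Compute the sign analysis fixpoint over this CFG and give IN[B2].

Answer: {a: ⊤, b: ⊤, c: +, d: -, e: ⊤, f: ⊤}

Working:
Per-block solution:
  B0:   IN=(all ⊤)   OUT={c:-, d:-; rest ⊤}
  B1:   IN={c:-, d:-; rest ⊤}   OUT={c:+, d:-; rest ⊤}
  B2:   IN={c:+, d:-; rest ⊤}   OUT={c:+, d:-, f:+; rest ⊤}
  B3:   IN={c:+, d:-, f:+; rest ⊤}   OUT={a:+, c:+, d:-, f:+; rest ⊤}
  B4:   IN={a:+, c:+, d:-, f:+; rest ⊤}   OUT={a:+, c:+, d:-, e:+, f:+; rest ⊤}
  B5:   IN={a:+, c:+, d:-, e:+, f:+; rest ⊤}   OUT={a:+, c:+, d:+, e:+, f:+; rest ⊤}
  B6:   IN={a:+; rest ⊤}   OUT={a:+; rest ⊤}
  B7:   IN={a:+; rest ⊤}   OUT={a:+; rest ⊤}
  B8:   IN={a:+; rest ⊤}   OUT={a:+; rest ⊤}

Merge at B2: IN[B2] = OUT[B1] = {a: ⊤, b: ⊤, c: +, d: -, e: ⊤, f: ⊤}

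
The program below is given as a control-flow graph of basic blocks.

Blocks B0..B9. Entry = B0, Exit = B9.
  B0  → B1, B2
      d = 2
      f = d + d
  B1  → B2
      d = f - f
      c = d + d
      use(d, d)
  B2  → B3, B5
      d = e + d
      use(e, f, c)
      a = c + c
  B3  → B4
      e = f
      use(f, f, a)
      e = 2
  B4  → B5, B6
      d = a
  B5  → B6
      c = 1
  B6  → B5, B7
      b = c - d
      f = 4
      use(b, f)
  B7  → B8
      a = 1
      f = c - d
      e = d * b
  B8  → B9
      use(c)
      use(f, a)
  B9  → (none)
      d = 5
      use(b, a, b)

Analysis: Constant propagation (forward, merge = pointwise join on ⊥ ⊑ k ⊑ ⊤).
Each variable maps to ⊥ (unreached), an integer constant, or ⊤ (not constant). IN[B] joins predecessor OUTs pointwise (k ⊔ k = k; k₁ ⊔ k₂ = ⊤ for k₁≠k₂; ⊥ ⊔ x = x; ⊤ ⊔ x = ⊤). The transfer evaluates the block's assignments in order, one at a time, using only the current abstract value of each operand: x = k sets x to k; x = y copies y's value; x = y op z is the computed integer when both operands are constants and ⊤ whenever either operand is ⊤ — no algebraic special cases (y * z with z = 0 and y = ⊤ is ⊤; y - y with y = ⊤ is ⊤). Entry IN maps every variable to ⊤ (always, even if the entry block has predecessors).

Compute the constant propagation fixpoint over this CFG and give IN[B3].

Answer: {a: ⊤, b: ⊤, c: ⊤, d: ⊤, e: ⊤, f: 4}

Trace:
Converged values:
  B0: | IN=(all ⊤) | OUT={d:2, f:4; rest ⊤}
  B1: | IN={d:2, f:4; rest ⊤} | OUT={c:0, d:0, f:4; rest ⊤}
  B2: | IN={f:4; rest ⊤} | OUT={f:4; rest ⊤}
  B3: | IN={f:4; rest ⊤} | OUT={e:2, f:4; rest ⊤}
  B4: | IN={e:2, f:4; rest ⊤} | OUT={e:2, f:4; rest ⊤}
  B5: | IN={f:4; rest ⊤} | OUT={c:1, f:4; rest ⊤}
  B6: | IN={f:4; rest ⊤} | OUT={f:4; rest ⊤}
  B7: | IN={f:4; rest ⊤} | OUT={a:1; rest ⊤}
  B8: | IN={a:1; rest ⊤} | OUT={a:1; rest ⊤}
  B9: | IN={a:1; rest ⊤} | OUT={a:1, d:5; rest ⊤}

Merge at B3: IN[B3] = OUT[B2] = {a: ⊤, b: ⊤, c: ⊤, d: ⊤, e: ⊤, f: 4}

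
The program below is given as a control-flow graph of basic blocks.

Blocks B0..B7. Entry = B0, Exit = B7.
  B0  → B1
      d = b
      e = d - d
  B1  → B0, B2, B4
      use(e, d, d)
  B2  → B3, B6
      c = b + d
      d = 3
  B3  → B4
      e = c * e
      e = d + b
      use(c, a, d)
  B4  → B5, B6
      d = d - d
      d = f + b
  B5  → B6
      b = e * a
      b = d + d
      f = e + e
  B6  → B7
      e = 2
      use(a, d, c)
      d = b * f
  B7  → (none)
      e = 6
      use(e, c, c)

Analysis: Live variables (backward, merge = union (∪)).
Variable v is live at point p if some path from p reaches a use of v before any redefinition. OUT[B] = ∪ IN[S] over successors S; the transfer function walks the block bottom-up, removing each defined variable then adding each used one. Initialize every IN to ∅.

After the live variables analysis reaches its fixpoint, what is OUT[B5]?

Answer: {a, b, c, d, f}

Working:
Per-block solution:
  B0:   IN={a, b, c, f}   OUT={a, b, c, d, e, f}
  B1:   IN={a, b, c, d, e, f}   OUT={a, b, c, d, e, f}
  B2:   IN={a, b, d, e, f}   OUT={a, b, c, d, e, f}
  B3:   IN={a, b, c, d, e, f}   OUT={a, b, c, d, e, f}
  B4:   IN={a, b, c, d, e, f}   OUT={a, b, c, d, e, f}
  B5:   IN={a, c, d, e}   OUT={a, b, c, d, f}
  B6:   IN={a, b, c, d, f}   OUT={c}
  B7:   IN={c}   OUT={}

Merge at B5: OUT[B5] = IN[B6] = {a, b, c, d, f}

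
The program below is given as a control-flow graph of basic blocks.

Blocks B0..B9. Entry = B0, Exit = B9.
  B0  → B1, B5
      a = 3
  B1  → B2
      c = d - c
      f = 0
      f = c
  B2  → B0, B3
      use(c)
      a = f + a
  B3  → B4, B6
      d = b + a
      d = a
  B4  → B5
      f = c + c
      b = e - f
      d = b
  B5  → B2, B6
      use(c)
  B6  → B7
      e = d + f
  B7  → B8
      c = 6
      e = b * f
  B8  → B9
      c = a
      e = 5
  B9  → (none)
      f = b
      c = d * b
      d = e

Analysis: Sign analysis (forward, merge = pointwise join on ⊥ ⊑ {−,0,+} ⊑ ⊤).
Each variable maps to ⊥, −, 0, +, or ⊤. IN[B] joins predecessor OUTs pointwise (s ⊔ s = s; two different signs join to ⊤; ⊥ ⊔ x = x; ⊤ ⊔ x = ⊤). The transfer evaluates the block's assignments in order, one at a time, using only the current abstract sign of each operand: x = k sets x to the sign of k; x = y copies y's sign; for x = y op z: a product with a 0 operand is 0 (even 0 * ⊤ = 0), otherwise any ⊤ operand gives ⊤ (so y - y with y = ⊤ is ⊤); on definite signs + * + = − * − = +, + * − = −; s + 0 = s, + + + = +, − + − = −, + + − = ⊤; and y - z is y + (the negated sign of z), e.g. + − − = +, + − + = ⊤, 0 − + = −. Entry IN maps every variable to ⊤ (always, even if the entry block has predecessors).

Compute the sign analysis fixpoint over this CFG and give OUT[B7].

Answer: {a: ⊤, b: ⊤, c: +, d: ⊤, e: ⊤, f: ⊤}

Working:
Fixpoint table:
  B0:  IN=(all ⊤)  OUT={a:+; rest ⊤}
  B1:  IN={a:+; rest ⊤}  OUT={a:+; rest ⊤}
  B2:  IN=(all ⊤)  OUT=(all ⊤)
  B3:  IN=(all ⊤)  OUT=(all ⊤)
  B4:  IN=(all ⊤)  OUT=(all ⊤)
  B5:  IN=(all ⊤)  OUT=(all ⊤)
  B6:  IN=(all ⊤)  OUT=(all ⊤)
  B7:  IN=(all ⊤)  OUT={c:+; rest ⊤}
  B8:  IN={c:+; rest ⊤}  OUT={e:+; rest ⊤}
  B9:  IN={e:+; rest ⊤}  OUT={d:+, e:+; rest ⊤}

Merge at B7: IN[B7] = OUT[B6] = {a: ⊤, b: ⊤, c: ⊤, d: ⊤, e: ⊤, f: ⊤}
Applying B7's transfer function to that IN value gives OUT[B7] (row B7 above).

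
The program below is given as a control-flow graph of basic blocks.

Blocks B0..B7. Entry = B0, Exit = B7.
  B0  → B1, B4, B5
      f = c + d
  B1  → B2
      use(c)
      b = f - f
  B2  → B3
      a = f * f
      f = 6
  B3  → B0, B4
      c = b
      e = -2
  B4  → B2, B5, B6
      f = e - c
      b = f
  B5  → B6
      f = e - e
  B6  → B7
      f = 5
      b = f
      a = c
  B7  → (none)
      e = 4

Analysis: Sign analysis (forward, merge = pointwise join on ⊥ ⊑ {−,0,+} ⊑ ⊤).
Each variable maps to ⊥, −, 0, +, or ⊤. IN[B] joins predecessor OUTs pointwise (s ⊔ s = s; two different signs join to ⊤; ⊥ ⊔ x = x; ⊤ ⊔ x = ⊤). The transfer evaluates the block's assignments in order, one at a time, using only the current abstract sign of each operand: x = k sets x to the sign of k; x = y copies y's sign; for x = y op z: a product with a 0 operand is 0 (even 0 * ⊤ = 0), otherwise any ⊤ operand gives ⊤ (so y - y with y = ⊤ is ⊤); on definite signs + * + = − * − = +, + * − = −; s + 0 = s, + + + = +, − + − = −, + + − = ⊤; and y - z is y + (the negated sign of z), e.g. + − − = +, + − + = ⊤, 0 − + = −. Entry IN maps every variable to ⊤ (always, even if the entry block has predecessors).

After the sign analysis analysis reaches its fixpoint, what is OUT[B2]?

Answer: {a: ⊤, b: ⊤, c: ⊤, d: ⊤, e: ⊤, f: +}

Derivation:
Fixpoint table:
  B0:   IN=(all ⊤)   OUT=(all ⊤)
  B1:   IN=(all ⊤)   OUT=(all ⊤)
  B2:   IN=(all ⊤)   OUT={f:+; rest ⊤}
  B3:   IN={f:+; rest ⊤}   OUT={e:-, f:+; rest ⊤}
  B4:   IN=(all ⊤)   OUT=(all ⊤)
  B5:   IN=(all ⊤)   OUT=(all ⊤)
  B6:   IN=(all ⊤)   OUT={b:+, f:+; rest ⊤}
  B7:   IN={b:+, f:+; rest ⊤}   OUT={b:+, e:+, f:+; rest ⊤}

Merge at B2: IN[B2] = OUT[B1] ⊔ OUT[B4] = {a: ⊤, b: ⊤, c: ⊤, d: ⊤, e: ⊤, f: ⊤}
Applying B2's transfer function to that IN value gives OUT[B2] (row B2 above).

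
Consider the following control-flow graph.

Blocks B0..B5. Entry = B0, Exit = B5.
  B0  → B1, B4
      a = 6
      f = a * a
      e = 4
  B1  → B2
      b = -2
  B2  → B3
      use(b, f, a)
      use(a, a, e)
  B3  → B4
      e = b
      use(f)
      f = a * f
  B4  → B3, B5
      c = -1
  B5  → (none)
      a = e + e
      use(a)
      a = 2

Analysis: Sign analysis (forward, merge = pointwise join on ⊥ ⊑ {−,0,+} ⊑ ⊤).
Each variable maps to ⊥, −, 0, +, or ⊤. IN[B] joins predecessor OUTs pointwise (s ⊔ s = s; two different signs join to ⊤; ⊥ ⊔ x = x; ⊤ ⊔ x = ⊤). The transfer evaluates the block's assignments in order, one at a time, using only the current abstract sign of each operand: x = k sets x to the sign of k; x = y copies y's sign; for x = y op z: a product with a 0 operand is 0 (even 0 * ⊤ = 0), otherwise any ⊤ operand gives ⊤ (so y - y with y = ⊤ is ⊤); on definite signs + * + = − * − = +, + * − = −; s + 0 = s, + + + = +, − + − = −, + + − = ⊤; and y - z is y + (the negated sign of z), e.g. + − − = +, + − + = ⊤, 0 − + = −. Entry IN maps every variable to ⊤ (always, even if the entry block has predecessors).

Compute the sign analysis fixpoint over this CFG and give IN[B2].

Per-block solution:
  B0:  IN=(all ⊤)  OUT={a:+, e:+, f:+; rest ⊤}
  B1:  IN={a:+, e:+, f:+; rest ⊤}  OUT={a:+, b:-, e:+, f:+; rest ⊤}
  B2:  IN={a:+, b:-, e:+, f:+; rest ⊤}  OUT={a:+, b:-, e:+, f:+; rest ⊤}
  B3:  IN={a:+, f:+; rest ⊤}  OUT={a:+, f:+; rest ⊤}
  B4:  IN={a:+, f:+; rest ⊤}  OUT={a:+, c:-, f:+; rest ⊤}
  B5:  IN={a:+, c:-, f:+; rest ⊤}  OUT={a:+, c:-, f:+; rest ⊤}

Merge at B2: IN[B2] = OUT[B1] = {a: +, b: -, c: ⊤, d: ⊤, e: +, f: +}

Answer: {a: +, b: -, c: ⊤, d: ⊤, e: +, f: +}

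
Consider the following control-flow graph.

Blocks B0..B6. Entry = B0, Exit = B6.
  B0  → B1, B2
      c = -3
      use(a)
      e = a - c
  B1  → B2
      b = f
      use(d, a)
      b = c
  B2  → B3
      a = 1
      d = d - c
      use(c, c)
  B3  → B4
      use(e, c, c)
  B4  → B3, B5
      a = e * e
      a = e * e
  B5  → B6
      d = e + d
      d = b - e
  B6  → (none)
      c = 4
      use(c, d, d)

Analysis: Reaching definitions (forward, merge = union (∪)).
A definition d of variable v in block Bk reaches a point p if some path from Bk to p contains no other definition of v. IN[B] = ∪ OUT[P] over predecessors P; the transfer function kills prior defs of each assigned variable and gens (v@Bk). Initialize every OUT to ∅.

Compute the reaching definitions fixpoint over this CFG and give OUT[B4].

Answer: {a@B4, b@B1, c@B0, d@B2, e@B0}

Derivation:
Fixpoint table:
  B0:   IN={}   OUT={c@B0, e@B0}
  B1:   IN={c@B0, e@B0}   OUT={b@B1, c@B0, e@B0}
  B2:   IN={b@B1, c@B0, e@B0}   OUT={a@B2, b@B1, c@B0, d@B2, e@B0}
  B3:   IN={a@B2, a@B4, b@B1, c@B0, d@B2, e@B0}   OUT={a@B2, a@B4, b@B1, c@B0, d@B2, e@B0}
  B4:   IN={a@B2, a@B4, b@B1, c@B0, d@B2, e@B0}   OUT={a@B4, b@B1, c@B0, d@B2, e@B0}
  B5:   IN={a@B4, b@B1, c@B0, d@B2, e@B0}   OUT={a@B4, b@B1, c@B0, d@B5, e@B0}
  B6:   IN={a@B4, b@B1, c@B0, d@B5, e@B0}   OUT={a@B4, b@B1, c@B6, d@B5, e@B0}

Merge at B4: IN[B4] = OUT[B3] = {a@B2, a@B4, b@B1, c@B0, d@B2, e@B0}
Applying B4's transfer function to that IN value gives OUT[B4] (row B4 above).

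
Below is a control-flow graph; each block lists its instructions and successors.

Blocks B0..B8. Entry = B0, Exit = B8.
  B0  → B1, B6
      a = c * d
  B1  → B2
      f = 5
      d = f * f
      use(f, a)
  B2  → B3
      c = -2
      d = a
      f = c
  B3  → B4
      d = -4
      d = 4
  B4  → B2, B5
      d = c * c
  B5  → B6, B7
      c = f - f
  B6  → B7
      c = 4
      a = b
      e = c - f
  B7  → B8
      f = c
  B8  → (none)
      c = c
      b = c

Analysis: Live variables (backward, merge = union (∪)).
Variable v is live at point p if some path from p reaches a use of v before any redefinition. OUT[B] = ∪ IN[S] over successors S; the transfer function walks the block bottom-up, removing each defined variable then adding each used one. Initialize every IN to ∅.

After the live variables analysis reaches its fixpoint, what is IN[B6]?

Converged values:
  B0: | IN={b, c, d, f} | OUT={a, b, f}
  B1: | IN={a, b} | OUT={a, b}
  B2: | IN={a, b} | OUT={a, b, c, f}
  B3: | IN={a, b, c, f} | OUT={a, b, c, f}
  B4: | IN={a, b, c, f} | OUT={a, b, f}
  B5: | IN={b, f} | OUT={b, c, f}
  B6: | IN={b, f} | OUT={c}
  B7: | IN={c} | OUT={c}
  B8: | IN={c} | OUT={}

Merge at B6: OUT[B6] = IN[B7] = {c}
Applying B6's transfer function to that OUT value gives IN[B6] (row B6 above).

Answer: {b, f}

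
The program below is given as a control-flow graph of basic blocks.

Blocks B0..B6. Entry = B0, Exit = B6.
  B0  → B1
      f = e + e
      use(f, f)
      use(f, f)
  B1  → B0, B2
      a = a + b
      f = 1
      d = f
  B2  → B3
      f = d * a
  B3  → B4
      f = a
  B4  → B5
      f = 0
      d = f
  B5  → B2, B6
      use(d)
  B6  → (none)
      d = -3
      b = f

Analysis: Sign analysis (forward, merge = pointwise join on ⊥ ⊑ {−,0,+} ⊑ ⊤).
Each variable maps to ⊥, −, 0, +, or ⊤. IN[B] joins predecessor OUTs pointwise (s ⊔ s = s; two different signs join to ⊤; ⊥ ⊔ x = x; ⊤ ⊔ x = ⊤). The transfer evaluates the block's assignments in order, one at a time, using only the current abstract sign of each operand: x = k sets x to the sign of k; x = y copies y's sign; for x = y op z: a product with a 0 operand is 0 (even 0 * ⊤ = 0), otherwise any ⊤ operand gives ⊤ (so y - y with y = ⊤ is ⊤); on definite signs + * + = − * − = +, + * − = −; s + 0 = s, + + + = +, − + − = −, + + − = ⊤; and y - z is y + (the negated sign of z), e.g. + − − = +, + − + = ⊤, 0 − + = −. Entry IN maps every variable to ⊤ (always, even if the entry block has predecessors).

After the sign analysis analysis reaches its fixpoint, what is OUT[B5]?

Per-block solution:
  B0:   IN=(all ⊤)   OUT=(all ⊤)
  B1:   IN=(all ⊤)   OUT={d:+, f:+; rest ⊤}
  B2:   IN=(all ⊤)   OUT=(all ⊤)
  B3:   IN=(all ⊤)   OUT=(all ⊤)
  B4:   IN=(all ⊤)   OUT={d:0, f:0; rest ⊤}
  B5:   IN={d:0, f:0; rest ⊤}   OUT={d:0, f:0; rest ⊤}
  B6:   IN={d:0, f:0; rest ⊤}   OUT={b:0, d:-, f:0; rest ⊤}

Merge at B5: IN[B5] = OUT[B4] = {a: ⊤, b: ⊤, c: ⊤, d: 0, e: ⊤, f: 0}
Applying B5's transfer function to that IN value gives OUT[B5] (row B5 above).

Answer: {a: ⊤, b: ⊤, c: ⊤, d: 0, e: ⊤, f: 0}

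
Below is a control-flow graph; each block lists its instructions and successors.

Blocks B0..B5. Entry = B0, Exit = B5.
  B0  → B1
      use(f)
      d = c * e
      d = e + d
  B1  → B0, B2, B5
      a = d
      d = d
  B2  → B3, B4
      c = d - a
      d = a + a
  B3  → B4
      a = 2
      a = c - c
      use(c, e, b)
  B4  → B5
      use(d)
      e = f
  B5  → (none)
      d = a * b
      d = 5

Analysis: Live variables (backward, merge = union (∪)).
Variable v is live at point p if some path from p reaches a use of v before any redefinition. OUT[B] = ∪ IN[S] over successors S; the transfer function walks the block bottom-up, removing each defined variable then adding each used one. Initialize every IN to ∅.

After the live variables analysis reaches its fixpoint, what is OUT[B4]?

Fixpoint table:
  B0: | IN={b, c, e, f} | OUT={b, c, d, e, f}
  B1: | IN={b, c, d, e, f} | OUT={a, b, c, d, e, f}
  B2: | IN={a, b, d, e, f} | OUT={a, b, c, d, e, f}
  B3: | IN={b, c, d, e, f} | OUT={a, b, d, f}
  B4: | IN={a, b, d, f} | OUT={a, b}
  B5: | IN={a, b} | OUT={}

Merge at B4: OUT[B4] = IN[B5] = {a, b}

Answer: {a, b}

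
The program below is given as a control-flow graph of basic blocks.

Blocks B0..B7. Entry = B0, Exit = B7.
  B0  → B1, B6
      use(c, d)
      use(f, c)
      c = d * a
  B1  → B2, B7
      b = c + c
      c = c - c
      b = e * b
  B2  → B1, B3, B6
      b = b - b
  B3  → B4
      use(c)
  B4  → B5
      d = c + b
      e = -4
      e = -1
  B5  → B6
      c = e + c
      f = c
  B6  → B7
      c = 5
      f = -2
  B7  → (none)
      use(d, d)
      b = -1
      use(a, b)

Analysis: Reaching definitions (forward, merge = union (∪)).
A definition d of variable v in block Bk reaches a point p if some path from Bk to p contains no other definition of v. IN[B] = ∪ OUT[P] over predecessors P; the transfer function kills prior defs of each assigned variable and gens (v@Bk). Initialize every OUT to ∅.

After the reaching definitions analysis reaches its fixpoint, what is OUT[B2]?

Converged values:
  B0:   IN={}   OUT={c@B0}
  B1:   IN={b@B2, c@B0, c@B1}   OUT={b@B1, c@B1}
  B2:   IN={b@B1, c@B1}   OUT={b@B2, c@B1}
  B3:   IN={b@B2, c@B1}   OUT={b@B2, c@B1}
  B4:   IN={b@B2, c@B1}   OUT={b@B2, c@B1, d@B4, e@B4}
  B5:   IN={b@B2, c@B1, d@B4, e@B4}   OUT={b@B2, c@B5, d@B4, e@B4, f@B5}
  B6:   IN={b@B2, c@B0, c@B1, c@B5, d@B4, e@B4, f@B5}   OUT={b@B2, c@B6, d@B4, e@B4, f@B6}
  B7:   IN={b@B1, b@B2, c@B1, c@B6, d@B4, e@B4, f@B6}   OUT={b@B7, c@B1, c@B6, d@B4, e@B4, f@B6}

Merge at B2: IN[B2] = OUT[B1] = {b@B1, c@B1}
Applying B2's transfer function to that IN value gives OUT[B2] (row B2 above).

Answer: {b@B2, c@B1}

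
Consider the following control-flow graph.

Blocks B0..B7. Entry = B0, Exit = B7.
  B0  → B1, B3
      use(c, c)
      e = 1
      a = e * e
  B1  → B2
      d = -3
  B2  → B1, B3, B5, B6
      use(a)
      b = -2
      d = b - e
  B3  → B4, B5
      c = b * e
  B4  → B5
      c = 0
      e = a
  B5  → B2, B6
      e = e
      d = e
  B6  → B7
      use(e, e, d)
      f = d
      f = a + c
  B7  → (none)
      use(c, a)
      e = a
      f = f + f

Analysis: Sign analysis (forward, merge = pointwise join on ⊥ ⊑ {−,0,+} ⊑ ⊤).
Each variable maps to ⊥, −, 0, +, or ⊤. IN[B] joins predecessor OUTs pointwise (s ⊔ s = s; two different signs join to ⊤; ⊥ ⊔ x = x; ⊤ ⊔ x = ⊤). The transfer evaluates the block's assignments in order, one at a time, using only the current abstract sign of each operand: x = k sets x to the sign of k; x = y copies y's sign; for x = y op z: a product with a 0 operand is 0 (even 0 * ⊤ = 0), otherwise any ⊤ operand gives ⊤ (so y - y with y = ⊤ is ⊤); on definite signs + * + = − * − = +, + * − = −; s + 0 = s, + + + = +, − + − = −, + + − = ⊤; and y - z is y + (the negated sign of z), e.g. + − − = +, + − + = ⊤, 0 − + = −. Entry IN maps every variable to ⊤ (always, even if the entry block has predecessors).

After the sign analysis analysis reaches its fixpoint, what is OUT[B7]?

Per-block solution:
  B0: | IN=(all ⊤) | OUT={a:+, e:+; rest ⊤}
  B1: | IN={a:+, e:+; rest ⊤} | OUT={a:+, d:-, e:+; rest ⊤}
  B2: | IN={a:+, e:+; rest ⊤} | OUT={a:+, b:-, d:-, e:+; rest ⊤}
  B3: | IN={a:+, e:+; rest ⊤} | OUT={a:+, e:+; rest ⊤}
  B4: | IN={a:+, e:+; rest ⊤} | OUT={a:+, c:0, e:+; rest ⊤}
  B5: | IN={a:+, e:+; rest ⊤} | OUT={a:+, d:+, e:+; rest ⊤}
  B6: | IN={a:+, e:+; rest ⊤} | OUT={a:+, e:+; rest ⊤}
  B7: | IN={a:+, e:+; rest ⊤} | OUT={a:+, e:+; rest ⊤}

Merge at B7: IN[B7] = OUT[B6] = {a: +, b: ⊤, c: ⊤, d: ⊤, e: +, f: ⊤}
Applying B7's transfer function to that IN value gives OUT[B7] (row B7 above).

Answer: {a: +, b: ⊤, c: ⊤, d: ⊤, e: +, f: ⊤}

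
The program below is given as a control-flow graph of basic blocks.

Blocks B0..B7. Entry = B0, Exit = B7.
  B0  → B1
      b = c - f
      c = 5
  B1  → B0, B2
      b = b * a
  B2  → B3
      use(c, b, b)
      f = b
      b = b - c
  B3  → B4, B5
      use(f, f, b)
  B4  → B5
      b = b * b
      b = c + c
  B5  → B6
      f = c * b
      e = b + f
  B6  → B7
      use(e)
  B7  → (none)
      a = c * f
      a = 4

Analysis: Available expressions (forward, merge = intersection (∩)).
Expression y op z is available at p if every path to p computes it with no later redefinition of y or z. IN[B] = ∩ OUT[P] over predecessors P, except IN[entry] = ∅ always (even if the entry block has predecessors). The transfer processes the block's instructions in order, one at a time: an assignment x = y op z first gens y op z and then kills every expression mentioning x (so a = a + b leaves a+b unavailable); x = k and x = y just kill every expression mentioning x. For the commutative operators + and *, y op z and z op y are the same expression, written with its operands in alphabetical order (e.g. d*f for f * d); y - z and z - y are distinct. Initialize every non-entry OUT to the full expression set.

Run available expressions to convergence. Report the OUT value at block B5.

Converged values:
  B0:   IN={}   OUT={}
  B1:   IN={}   OUT={}
  B2:   IN={}   OUT={}
  B3:   IN={}   OUT={}
  B4:   IN={}   OUT={c+c}
  B5:   IN={}   OUT={b*c, b+f}
  B6:   IN={b*c, b+f}   OUT={b*c, b+f}
  B7:   IN={b*c, b+f}   OUT={b*c, b+f, c*f}

Merge at B5: IN[B5] = OUT[B3] ∩ OUT[B4] = {}
Applying B5's transfer function to that IN value gives OUT[B5] (row B5 above).

Answer: {b*c, b+f}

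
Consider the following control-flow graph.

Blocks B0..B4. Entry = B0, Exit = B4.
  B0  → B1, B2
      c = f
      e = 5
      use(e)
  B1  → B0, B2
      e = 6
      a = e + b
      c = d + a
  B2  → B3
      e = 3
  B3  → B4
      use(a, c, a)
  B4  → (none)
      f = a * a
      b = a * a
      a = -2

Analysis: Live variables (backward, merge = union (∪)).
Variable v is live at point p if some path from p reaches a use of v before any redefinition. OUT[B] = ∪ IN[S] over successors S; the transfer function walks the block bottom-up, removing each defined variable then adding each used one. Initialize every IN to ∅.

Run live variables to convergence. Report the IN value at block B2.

Answer: {a, c}

Derivation:
Fixpoint table:
  B0: | IN={a, b, d, f} | OUT={a, b, c, d, f}
  B1: | IN={b, d, f} | OUT={a, b, c, d, f}
  B2: | IN={a, c} | OUT={a, c}
  B3: | IN={a, c} | OUT={a}
  B4: | IN={a} | OUT={}

Merge at B2: OUT[B2] = IN[B3] = {a, c}
Applying B2's transfer function to that OUT value gives IN[B2] (row B2 above).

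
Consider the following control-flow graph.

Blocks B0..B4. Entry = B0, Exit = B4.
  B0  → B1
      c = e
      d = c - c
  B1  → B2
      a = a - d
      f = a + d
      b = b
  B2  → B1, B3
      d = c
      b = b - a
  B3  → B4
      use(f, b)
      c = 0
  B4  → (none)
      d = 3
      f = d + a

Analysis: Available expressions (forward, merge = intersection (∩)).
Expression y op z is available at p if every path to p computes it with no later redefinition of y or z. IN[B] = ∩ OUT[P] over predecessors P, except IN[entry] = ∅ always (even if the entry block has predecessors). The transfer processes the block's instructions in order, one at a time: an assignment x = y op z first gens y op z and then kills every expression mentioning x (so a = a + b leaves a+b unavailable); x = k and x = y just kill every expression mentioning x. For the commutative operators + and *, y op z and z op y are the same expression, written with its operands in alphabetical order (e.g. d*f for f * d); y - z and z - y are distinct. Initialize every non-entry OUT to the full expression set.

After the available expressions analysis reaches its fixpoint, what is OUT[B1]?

Per-block solution:
  B0:  IN={}  OUT={c-c}
  B1:  IN={c-c}  OUT={a+d, c-c}
  B2:  IN={a+d, c-c}  OUT={c-c}
  B3:  IN={c-c}  OUT={}
  B4:  IN={}  OUT={a+d}

Merge at B1: IN[B1] = OUT[B0] ∩ OUT[B2] = {c-c}
Applying B1's transfer function to that IN value gives OUT[B1] (row B1 above).

Answer: {a+d, c-c}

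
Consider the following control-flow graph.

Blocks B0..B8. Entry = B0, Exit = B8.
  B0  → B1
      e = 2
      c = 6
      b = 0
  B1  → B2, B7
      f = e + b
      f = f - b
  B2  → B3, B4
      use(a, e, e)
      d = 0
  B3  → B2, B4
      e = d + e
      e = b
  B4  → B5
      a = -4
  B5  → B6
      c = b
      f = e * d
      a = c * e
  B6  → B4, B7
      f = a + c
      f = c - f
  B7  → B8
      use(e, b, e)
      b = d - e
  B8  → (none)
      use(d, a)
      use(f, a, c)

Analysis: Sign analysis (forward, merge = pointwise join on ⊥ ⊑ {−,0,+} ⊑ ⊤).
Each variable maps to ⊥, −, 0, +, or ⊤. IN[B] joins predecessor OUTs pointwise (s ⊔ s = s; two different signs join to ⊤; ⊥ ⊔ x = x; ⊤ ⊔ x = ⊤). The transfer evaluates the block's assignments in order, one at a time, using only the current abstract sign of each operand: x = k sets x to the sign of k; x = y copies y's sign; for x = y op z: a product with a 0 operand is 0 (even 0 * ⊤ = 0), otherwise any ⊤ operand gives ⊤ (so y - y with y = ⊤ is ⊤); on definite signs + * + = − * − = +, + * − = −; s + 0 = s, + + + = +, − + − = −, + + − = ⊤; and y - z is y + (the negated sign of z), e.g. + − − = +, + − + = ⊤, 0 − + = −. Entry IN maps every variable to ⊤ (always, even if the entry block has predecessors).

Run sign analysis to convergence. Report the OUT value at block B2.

Fixpoint table:
  B0: | IN=(all ⊤) | OUT={b:0, c:+, e:+; rest ⊤}
  B1: | IN={b:0, c:+, e:+; rest ⊤} | OUT={b:0, c:+, e:+, f:+; rest ⊤}
  B2: | IN={b:0, c:+, f:+; rest ⊤} | OUT={b:0, c:+, d:0, f:+; rest ⊤}
  B3: | IN={b:0, c:+, d:0, f:+; rest ⊤} | OUT={b:0, c:+, d:0, e:0, f:+; rest ⊤}
  B4: | IN={b:0, d:0; rest ⊤} | OUT={a:-, b:0, d:0; rest ⊤}
  B5: | IN={a:-, b:0, d:0; rest ⊤} | OUT={a:0, b:0, c:0, d:0, f:0; rest ⊤}
  B6: | IN={a:0, b:0, c:0, d:0, f:0; rest ⊤} | OUT={a:0, b:0, c:0, d:0, f:0; rest ⊤}
  B7: | IN={b:0; rest ⊤} | OUT=(all ⊤)
  B8: | IN=(all ⊤) | OUT=(all ⊤)

Merge at B2: IN[B2] = OUT[B1] ⊔ OUT[B3] = {a: ⊤, b: 0, c: +, d: ⊤, e: ⊤, f: +}
Applying B2's transfer function to that IN value gives OUT[B2] (row B2 above).

Answer: {a: ⊤, b: 0, c: +, d: 0, e: ⊤, f: +}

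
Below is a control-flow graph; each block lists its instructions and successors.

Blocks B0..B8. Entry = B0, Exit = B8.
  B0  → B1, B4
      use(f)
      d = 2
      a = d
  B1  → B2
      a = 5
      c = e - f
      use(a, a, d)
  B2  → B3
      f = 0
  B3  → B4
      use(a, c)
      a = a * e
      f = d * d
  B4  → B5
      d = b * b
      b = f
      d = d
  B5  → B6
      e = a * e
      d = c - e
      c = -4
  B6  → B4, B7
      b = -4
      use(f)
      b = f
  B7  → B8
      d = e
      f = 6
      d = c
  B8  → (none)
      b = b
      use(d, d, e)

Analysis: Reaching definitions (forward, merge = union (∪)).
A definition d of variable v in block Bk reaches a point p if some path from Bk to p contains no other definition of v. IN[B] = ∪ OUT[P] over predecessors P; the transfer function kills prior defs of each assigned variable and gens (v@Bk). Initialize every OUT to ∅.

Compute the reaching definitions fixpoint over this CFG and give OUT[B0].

Answer: {a@B0, d@B0}

Trace:
Fixpoint table:
  B0:   IN={}   OUT={a@B0, d@B0}
  B1:   IN={a@B0, d@B0}   OUT={a@B1, c@B1, d@B0}
  B2:   IN={a@B1, c@B1, d@B0}   OUT={a@B1, c@B1, d@B0, f@B2}
  B3:   IN={a@B1, c@B1, d@B0, f@B2}   OUT={a@B3, c@B1, d@B0, f@B3}
  B4:   IN={a@B0, a@B3, b@B6, c@B1, c@B5, d@B0, d@B5, e@B5, f@B3}   OUT={a@B0, a@B3, b@B4, c@B1, c@B5, d@B4, e@B5, f@B3}
  B5:   IN={a@B0, a@B3, b@B4, c@B1, c@B5, d@B4, e@B5, f@B3}   OUT={a@B0, a@B3, b@B4, c@B5, d@B5, e@B5, f@B3}
  B6:   IN={a@B0, a@B3, b@B4, c@B5, d@B5, e@B5, f@B3}   OUT={a@B0, a@B3, b@B6, c@B5, d@B5, e@B5, f@B3}
  B7:   IN={a@B0, a@B3, b@B6, c@B5, d@B5, e@B5, f@B3}   OUT={a@B0, a@B3, b@B6, c@B5, d@B7, e@B5, f@B7}
  B8:   IN={a@B0, a@B3, b@B6, c@B5, d@B7, e@B5, f@B7}   OUT={a@B0, a@B3, b@B8, c@B5, d@B7, e@B5, f@B7}

B0 is the boundary node: IN[B0] = {}
Applying B0's transfer function to that IN value gives OUT[B0] (row B0 above).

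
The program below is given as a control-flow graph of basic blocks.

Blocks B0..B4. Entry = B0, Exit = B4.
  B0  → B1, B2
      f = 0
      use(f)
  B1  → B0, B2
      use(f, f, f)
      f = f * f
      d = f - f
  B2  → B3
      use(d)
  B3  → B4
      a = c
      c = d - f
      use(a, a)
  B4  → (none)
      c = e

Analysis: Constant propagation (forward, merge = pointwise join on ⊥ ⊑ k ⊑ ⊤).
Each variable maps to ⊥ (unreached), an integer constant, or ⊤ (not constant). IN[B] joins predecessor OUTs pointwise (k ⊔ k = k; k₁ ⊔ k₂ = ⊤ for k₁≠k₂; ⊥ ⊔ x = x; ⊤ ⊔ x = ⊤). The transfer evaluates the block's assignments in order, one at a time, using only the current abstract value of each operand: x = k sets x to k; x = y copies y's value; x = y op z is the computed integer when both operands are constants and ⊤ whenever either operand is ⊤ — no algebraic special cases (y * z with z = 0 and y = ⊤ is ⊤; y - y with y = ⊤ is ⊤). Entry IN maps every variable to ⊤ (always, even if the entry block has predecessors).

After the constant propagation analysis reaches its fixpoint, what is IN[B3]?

Answer: {a: ⊤, b: ⊤, c: ⊤, d: ⊤, e: ⊤, f: 0}

Trace:
Converged values:
  B0:  IN=(all ⊤)  OUT={f:0; rest ⊤}
  B1:  IN={f:0; rest ⊤}  OUT={d:0, f:0; rest ⊤}
  B2:  IN={f:0; rest ⊤}  OUT={f:0; rest ⊤}
  B3:  IN={f:0; rest ⊤}  OUT={f:0; rest ⊤}
  B4:  IN={f:0; rest ⊤}  OUT={f:0; rest ⊤}

Merge at B3: IN[B3] = OUT[B2] = {a: ⊤, b: ⊤, c: ⊤, d: ⊤, e: ⊤, f: 0}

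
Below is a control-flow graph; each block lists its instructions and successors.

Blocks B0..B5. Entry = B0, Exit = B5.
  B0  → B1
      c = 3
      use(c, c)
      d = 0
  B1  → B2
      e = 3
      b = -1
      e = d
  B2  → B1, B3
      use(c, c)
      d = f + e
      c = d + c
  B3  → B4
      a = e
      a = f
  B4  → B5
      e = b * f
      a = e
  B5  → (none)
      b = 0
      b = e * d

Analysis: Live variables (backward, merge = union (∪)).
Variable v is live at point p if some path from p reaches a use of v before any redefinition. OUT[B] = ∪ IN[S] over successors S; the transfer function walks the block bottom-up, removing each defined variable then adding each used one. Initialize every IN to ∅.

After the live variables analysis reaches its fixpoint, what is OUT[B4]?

Answer: {d, e}

Derivation:
Per-block solution:
  B0:   IN={f}   OUT={c, d, f}
  B1:   IN={c, d, f}   OUT={b, c, e, f}
  B2:   IN={b, c, e, f}   OUT={b, c, d, e, f}
  B3:   IN={b, d, e, f}   OUT={b, d, f}
  B4:   IN={b, d, f}   OUT={d, e}
  B5:   IN={d, e}   OUT={}

Merge at B4: OUT[B4] = IN[B5] = {d, e}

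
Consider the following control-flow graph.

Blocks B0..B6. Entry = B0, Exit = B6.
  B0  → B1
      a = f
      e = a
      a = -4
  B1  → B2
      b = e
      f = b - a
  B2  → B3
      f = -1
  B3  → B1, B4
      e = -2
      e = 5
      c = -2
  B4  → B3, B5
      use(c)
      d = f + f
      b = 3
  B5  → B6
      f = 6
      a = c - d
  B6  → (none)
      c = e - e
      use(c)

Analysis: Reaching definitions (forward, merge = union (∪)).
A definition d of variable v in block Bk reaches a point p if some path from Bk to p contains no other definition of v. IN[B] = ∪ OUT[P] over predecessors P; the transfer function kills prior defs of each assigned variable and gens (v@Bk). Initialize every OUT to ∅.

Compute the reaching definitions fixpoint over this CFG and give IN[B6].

Per-block solution:
  B0: | IN={} | OUT={a@B0, e@B0}
  B1: | IN={a@B0, b@B1, b@B4, c@B3, d@B4, e@B0, e@B3, f@B2} | OUT={a@B0, b@B1, c@B3, d@B4, e@B0, e@B3, f@B1}
  B2: | IN={a@B0, b@B1, c@B3, d@B4, e@B0, e@B3, f@B1} | OUT={a@B0, b@B1, c@B3, d@B4, e@B0, e@B3, f@B2}
  B3: | IN={a@B0, b@B1, b@B4, c@B3, d@B4, e@B0, e@B3, f@B2} | OUT={a@B0, b@B1, b@B4, c@B3, d@B4, e@B3, f@B2}
  B4: | IN={a@B0, b@B1, b@B4, c@B3, d@B4, e@B3, f@B2} | OUT={a@B0, b@B4, c@B3, d@B4, e@B3, f@B2}
  B5: | IN={a@B0, b@B4, c@B3, d@B4, e@B3, f@B2} | OUT={a@B5, b@B4, c@B3, d@B4, e@B3, f@B5}
  B6: | IN={a@B5, b@B4, c@B3, d@B4, e@B3, f@B5} | OUT={a@B5, b@B4, c@B6, d@B4, e@B3, f@B5}

Merge at B6: IN[B6] = OUT[B5] = {a@B5, b@B4, c@B3, d@B4, e@B3, f@B5}

Answer: {a@B5, b@B4, c@B3, d@B4, e@B3, f@B5}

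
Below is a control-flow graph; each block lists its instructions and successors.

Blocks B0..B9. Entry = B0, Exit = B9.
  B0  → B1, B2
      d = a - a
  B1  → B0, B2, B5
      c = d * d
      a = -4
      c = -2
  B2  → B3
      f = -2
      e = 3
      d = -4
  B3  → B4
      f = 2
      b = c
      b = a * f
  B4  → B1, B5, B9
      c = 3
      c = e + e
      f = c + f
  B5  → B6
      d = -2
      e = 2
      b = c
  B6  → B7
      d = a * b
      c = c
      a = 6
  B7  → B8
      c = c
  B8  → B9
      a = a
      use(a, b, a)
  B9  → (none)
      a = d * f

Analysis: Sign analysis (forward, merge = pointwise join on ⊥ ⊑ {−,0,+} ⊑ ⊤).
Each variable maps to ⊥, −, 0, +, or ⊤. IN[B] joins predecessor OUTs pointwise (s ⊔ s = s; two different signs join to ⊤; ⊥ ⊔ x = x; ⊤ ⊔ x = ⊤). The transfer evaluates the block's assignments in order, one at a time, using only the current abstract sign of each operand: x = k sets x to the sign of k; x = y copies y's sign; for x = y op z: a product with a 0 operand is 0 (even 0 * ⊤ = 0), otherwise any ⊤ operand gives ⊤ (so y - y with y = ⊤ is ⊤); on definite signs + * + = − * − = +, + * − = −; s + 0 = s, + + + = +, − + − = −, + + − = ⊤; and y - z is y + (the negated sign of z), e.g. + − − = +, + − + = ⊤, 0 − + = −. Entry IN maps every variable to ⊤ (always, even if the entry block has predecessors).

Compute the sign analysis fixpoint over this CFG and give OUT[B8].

Fixpoint table:
  B0:  IN=(all ⊤)  OUT=(all ⊤)
  B1:  IN=(all ⊤)  OUT={a:-, c:-; rest ⊤}
  B2:  IN=(all ⊤)  OUT={d:-, e:+, f:-; rest ⊤}
  B3:  IN={d:-, e:+, f:-; rest ⊤}  OUT={d:-, e:+, f:+; rest ⊤}
  B4:  IN={d:-, e:+, f:+; rest ⊤}  OUT={c:+, d:-, e:+, f:+; rest ⊤}
  B5:  IN=(all ⊤)  OUT={d:-, e:+; rest ⊤}
  B6:  IN={d:-, e:+; rest ⊤}  OUT={a:+, e:+; rest ⊤}
  B7:  IN={a:+, e:+; rest ⊤}  OUT={a:+, e:+; rest ⊤}
  B8:  IN={a:+, e:+; rest ⊤}  OUT={a:+, e:+; rest ⊤}
  B9:  IN={e:+; rest ⊤}  OUT={e:+; rest ⊤}

Merge at B8: IN[B8] = OUT[B7] = {a: +, b: ⊤, c: ⊤, d: ⊤, e: +, f: ⊤}
Applying B8's transfer function to that IN value gives OUT[B8] (row B8 above).

Answer: {a: +, b: ⊤, c: ⊤, d: ⊤, e: +, f: ⊤}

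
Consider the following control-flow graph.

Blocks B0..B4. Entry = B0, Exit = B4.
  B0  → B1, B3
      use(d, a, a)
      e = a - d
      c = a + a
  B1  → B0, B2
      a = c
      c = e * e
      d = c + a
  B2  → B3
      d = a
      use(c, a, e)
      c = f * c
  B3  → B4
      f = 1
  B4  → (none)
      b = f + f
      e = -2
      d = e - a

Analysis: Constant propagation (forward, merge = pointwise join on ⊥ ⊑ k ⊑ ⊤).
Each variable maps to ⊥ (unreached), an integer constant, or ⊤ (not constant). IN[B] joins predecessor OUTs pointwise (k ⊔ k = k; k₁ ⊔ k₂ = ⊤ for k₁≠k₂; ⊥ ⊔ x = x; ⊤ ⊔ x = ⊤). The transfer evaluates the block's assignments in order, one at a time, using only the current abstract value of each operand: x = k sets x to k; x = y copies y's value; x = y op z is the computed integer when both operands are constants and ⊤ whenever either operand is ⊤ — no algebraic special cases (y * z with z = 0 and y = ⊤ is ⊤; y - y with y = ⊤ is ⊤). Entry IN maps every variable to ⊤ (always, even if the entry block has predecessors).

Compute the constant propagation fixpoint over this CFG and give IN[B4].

Answer: {a: ⊤, b: ⊤, c: ⊤, d: ⊤, e: ⊤, f: 1}

Trace:
Converged values:
  B0:   IN=(all ⊤)   OUT=(all ⊤)
  B1:   IN=(all ⊤)   OUT=(all ⊤)
  B2:   IN=(all ⊤)   OUT=(all ⊤)
  B3:   IN=(all ⊤)   OUT={f:1; rest ⊤}
  B4:   IN={f:1; rest ⊤}   OUT={b:2, e:-2, f:1; rest ⊤}

Merge at B4: IN[B4] = OUT[B3] = {a: ⊤, b: ⊤, c: ⊤, d: ⊤, e: ⊤, f: 1}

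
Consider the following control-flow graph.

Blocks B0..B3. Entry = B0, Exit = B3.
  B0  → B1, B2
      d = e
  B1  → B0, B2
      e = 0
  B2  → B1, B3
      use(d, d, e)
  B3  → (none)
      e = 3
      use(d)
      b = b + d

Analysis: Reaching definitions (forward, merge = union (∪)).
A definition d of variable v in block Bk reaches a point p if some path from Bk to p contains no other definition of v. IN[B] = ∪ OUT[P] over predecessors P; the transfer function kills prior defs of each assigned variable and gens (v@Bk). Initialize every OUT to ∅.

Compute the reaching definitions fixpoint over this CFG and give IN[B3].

Fixpoint table:
  B0:  IN={d@B0, e@B1}  OUT={d@B0, e@B1}
  B1:  IN={d@B0, e@B1}  OUT={d@B0, e@B1}
  B2:  IN={d@B0, e@B1}  OUT={d@B0, e@B1}
  B3:  IN={d@B0, e@B1}  OUT={b@B3, d@B0, e@B3}

Merge at B3: IN[B3] = OUT[B2] = {d@B0, e@B1}

Answer: {d@B0, e@B1}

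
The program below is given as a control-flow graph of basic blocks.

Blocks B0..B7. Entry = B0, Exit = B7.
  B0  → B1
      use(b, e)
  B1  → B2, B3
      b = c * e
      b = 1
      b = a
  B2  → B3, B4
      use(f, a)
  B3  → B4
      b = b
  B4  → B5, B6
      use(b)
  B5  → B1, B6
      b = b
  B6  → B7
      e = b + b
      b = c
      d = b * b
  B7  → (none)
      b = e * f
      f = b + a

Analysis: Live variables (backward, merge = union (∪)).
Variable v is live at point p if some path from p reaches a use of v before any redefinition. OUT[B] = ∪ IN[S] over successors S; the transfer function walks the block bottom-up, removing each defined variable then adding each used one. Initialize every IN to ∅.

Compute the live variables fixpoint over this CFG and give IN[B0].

Converged values:
  B0: | IN={a, b, c, e, f} | OUT={a, c, e, f}
  B1: | IN={a, c, e, f} | OUT={a, b, c, e, f}
  B2: | IN={a, b, c, e, f} | OUT={a, b, c, e, f}
  B3: | IN={a, b, c, e, f} | OUT={a, b, c, e, f}
  B4: | IN={a, b, c, e, f} | OUT={a, b, c, e, f}
  B5: | IN={a, b, c, e, f} | OUT={a, b, c, e, f}
  B6: | IN={a, b, c, f} | OUT={a, e, f}
  B7: | IN={a, e, f} | OUT={}

Merge at B0: OUT[B0] = IN[B1] = {a, c, e, f}
Applying B0's transfer function to that OUT value gives IN[B0] (row B0 above).

Answer: {a, b, c, e, f}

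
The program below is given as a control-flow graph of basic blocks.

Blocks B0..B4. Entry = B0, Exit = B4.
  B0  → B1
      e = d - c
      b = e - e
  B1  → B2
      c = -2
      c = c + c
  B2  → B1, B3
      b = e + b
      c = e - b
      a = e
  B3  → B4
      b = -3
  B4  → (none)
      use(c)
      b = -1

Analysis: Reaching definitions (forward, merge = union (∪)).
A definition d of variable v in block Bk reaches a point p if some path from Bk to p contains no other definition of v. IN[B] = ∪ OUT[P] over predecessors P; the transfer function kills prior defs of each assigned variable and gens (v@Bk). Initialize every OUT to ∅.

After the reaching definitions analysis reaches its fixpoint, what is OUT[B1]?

Answer: {a@B2, b@B0, b@B2, c@B1, e@B0}

Derivation:
Fixpoint table:
  B0: | IN={} | OUT={b@B0, e@B0}
  B1: | IN={a@B2, b@B0, b@B2, c@B2, e@B0} | OUT={a@B2, b@B0, b@B2, c@B1, e@B0}
  B2: | IN={a@B2, b@B0, b@B2, c@B1, e@B0} | OUT={a@B2, b@B2, c@B2, e@B0}
  B3: | IN={a@B2, b@B2, c@B2, e@B0} | OUT={a@B2, b@B3, c@B2, e@B0}
  B4: | IN={a@B2, b@B3, c@B2, e@B0} | OUT={a@B2, b@B4, c@B2, e@B0}

Merge at B1: IN[B1] = OUT[B0] ⊔ OUT[B2] = {a@B2, b@B0, b@B2, c@B2, e@B0}
Applying B1's transfer function to that IN value gives OUT[B1] (row B1 above).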